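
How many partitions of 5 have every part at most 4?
Let r_j(i) = number of partitions of i into parts ≤ j, for i = 0..5. r_1(i) = 1 for all i; r_j(i) = r_{j-1}(i) + r_j(i-j). Rows j = 2..4: ≤2: 1 1 2 2 3 3; ≤3: 1 1 2 3 4 5; ≤4: 1 1 2 3 5 6. r_4(5) = 6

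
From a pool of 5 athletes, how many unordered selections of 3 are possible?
C(5,3) = 5!/(3!×2!) = 10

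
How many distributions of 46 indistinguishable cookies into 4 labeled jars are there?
C(46+4-1, 4-1) = C(49, 3) = 18424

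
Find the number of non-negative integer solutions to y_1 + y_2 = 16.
C(16+2-1, 2-1) = C(17, 1) = 17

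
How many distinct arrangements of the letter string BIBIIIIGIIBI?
12! / (3! × 8! × 1!) = 1980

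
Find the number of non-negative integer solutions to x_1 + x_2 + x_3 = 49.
C(49+3-1, 3-1) = C(51, 2) = 1275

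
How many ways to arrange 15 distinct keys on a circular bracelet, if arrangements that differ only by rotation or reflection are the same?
(15-1)!/2 = 87178291200/2 = 43589145600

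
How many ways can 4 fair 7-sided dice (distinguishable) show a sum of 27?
Coefficient of x^27 in (x + x² + ... + x^7)^4. By inclusion-exclusion on dice exceeding 7: Σ_j (-1)^j C(4,j)·C(27-1-7j, 3) = C(4,0)·C(26,3) - C(4,1)·C(19,3) + C(4,2)·C(12,3) - C(4,3)·C(5,3) = 1·2600 - 4·969 + 6·220 - 4·10 = 4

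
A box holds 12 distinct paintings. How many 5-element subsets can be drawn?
C(12,5) = 12!/(5!×7!) = 792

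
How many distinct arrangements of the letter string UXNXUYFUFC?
10! / (2! × 2! × 1! × 3! × 1! × 1!) = 151200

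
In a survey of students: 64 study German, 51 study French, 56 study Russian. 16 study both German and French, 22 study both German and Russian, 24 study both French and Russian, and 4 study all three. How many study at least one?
|A∪B∪C| = 64+51+56-16-22-24+4 = 113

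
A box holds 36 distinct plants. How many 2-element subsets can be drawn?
C(36,2) = 36!/(2!×34!) = 630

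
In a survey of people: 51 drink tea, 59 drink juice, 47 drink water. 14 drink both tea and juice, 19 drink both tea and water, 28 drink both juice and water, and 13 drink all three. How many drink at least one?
|A∪B∪C| = 51+59+47-14-19-28+13 = 109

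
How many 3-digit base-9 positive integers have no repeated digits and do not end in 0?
Last digit: 8 nonzero choices. First digit: 7 (nonzero, ≠last). Middle 1: P(7,1) = 7. Total = 392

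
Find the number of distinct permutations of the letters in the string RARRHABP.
8! / (1! × 1! × 1! × 2! × 3!) = 3360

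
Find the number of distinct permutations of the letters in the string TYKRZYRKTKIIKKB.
15! / (2! × 5! × 2! × 2! × 1! × 2! × 1!) = 681080400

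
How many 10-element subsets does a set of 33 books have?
C(33,10) = 33!/(10!×23!) = 92561040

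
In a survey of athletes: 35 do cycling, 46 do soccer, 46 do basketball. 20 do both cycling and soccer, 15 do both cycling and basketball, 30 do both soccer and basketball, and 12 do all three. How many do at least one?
|A∪B∪C| = 35+46+46-20-15-30+12 = 74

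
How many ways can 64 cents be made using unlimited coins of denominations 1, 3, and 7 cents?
Coefficient of x^64 in 1/(1-x^1) · 1/(1-x^3) · 1/(1-x^7). Case on j = number of 7-cent coins (j = 0..9); remainder r = 64 - 7j is made from {1,3} in ⌊r/3⌋+1 ways. r = 64, 57, 50, 43, 36, 29, 22, 15, 8, 1 → 22 + 20 + 17 + 15 + 13 + 10 + 8 + 6 + 3 + 1 = 115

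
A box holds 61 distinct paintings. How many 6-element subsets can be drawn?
C(61,6) = 61!/(6!×55!) = 55525372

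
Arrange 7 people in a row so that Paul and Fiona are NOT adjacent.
Total - adjacent = 7! - (7-1)!×2 = 5040 - 1440 = 3600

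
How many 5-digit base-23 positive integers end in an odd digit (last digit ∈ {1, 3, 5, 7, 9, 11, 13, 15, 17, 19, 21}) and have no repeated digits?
Last∈{1,3,5,7,9,11,13,15,17,19,21}. Last=0: 0. Last nonzero: 11×21×P(21,3) = 1843380. Total = 1843380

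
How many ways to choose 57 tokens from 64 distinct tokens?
C(64,57) = 64!/(57!×7!) = 621216192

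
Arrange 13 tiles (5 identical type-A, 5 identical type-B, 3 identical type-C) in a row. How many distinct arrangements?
13! / (5! × 5! × 3!) = 72072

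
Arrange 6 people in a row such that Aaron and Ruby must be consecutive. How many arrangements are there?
Treat the 2 as one block: (6-2+1)! × 2! = 120 × 2 = 240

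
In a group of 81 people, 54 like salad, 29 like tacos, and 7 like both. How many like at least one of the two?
|A∪B| = |A| + |B| - |A∩B| = 54 + 29 - 7 = 76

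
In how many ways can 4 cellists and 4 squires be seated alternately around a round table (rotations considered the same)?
Fix one of the cellists: (4-1)! ways for the remaining cellists, × 4! ways for the squires = 6 × 24 = 144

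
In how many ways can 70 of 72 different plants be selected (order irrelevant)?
C(72,70) = 72!/(70!×2!) = 2556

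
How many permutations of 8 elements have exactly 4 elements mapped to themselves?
Choose the 4 fixed points C(8,4) = 70, derange the rest: !4 = Σ_{j=0}^{4} (-1)^j·4!/j! = 24 - 24 + 12 - 4 + 1 = 9. Product = 70 × 9 = 630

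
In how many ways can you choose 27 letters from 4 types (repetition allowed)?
C(27+4-1, 4-1) = C(30, 3) = 4060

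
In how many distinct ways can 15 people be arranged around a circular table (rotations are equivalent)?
Circular: fix one position, arrange the rest. (15-1)! = 87178291200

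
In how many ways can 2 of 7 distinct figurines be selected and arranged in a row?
P(7,2) = 7!/(7-2)! = 42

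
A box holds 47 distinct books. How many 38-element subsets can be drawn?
C(47,38) = 47!/(38!×9!) = 1362649145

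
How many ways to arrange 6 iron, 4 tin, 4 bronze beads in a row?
14! / (6! × 4! × 4!) = 210210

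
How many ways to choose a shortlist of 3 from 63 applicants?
C(63,3) = 63!/(3!×60!) = 39711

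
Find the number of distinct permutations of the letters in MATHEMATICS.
11! / (2! × 2! × 2! × 1! × 1! × 1! × 1! × 1!) = 4989600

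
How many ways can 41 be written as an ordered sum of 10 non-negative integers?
C(41+10-1, 10-1) = C(50, 9) = 2505433700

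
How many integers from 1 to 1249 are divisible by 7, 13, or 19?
⌊1249/7⌋+⌊1249/13⌋+⌊1249/19⌋ - ⌊1249/91⌋-⌊1249/133⌋-⌊1249/247⌋ + ⌊1249/1729⌋ = 178+96+65 - 13-9-5 + 0 = 312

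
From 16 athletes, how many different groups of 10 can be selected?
C(16,10) = 16!/(10!×6!) = 8008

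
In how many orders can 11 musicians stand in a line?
11! = 39916800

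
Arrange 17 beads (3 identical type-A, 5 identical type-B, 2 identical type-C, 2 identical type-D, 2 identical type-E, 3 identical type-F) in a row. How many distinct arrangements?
17! / (3! × 5! × 2! × 2! × 2! × 3!) = 10291881600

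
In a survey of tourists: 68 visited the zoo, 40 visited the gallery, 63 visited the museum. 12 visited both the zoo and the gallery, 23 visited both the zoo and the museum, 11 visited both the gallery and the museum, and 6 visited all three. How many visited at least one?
|A∪B∪C| = 68+40+63-12-23-11+6 = 131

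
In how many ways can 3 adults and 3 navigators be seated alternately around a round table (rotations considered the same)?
Fix one of the adults: (3-1)! ways for the remaining adults, × 3! ways for the navigators = 2 × 6 = 12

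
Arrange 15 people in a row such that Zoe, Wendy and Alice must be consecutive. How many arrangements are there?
Treat the 3 as one block: (15-3+1)! × 3! = 6227020800 × 6 = 37362124800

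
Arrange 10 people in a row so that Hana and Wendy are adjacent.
Treat as block: (10-1)! × 2! = 362880 × 2 = 725760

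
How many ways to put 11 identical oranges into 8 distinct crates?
C(11+8-1, 8-1) = C(18, 7) = 31824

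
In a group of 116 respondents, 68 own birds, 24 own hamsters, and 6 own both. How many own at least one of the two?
|A∪B| = |A| + |B| - |A∩B| = 68 + 24 - 6 = 86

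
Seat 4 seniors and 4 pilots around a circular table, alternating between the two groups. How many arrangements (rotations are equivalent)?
Fix one of the seniors: (4-1)! ways for the remaining seniors, × 4! ways for the pilots = 6 × 24 = 144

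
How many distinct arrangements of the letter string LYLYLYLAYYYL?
12! / (1! × 6! × 5!) = 5544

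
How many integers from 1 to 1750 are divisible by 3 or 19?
⌊1750/3⌋ + ⌊1750/19⌋ - ⌊1750/57⌋ = 583 + 92 - 30 = 645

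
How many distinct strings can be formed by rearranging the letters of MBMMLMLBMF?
10! / (1! × 2! × 2! × 5!) = 7560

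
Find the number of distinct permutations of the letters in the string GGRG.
4! / (3! × 1!) = 4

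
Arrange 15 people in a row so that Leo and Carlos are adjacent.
Treat as block: (15-1)! × 2! = 87178291200 × 2 = 174356582400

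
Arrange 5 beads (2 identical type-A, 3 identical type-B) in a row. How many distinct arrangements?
5! / (2! × 3!) = 10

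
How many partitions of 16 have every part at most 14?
Let r_j(i) = number of partitions of i into parts ≤ j, for i = 0..16. r_1(i) = 1 for all i; r_j(i) = r_{j-1}(i) + r_j(i-j). Rows j = 2..14: ≤2: 1 1 2 2 3 3 4 4 5 5 6 6 7 7 8 8 9; ≤3: 1 1 2 3 4 5 7 8 10 12 14 16 19 21 24 27 30; ≤4: 1 1 2 3 5 6 9 11 15 18 23 27 34 39 47 54 64; ≤5: 1 1 2 3 5 7 10 13 18 23 30 37 47 57 70 84 101; ≤6: 1 1 2 3 5 7 11 14 20 26 35 44 58 71 90 110 136; ≤7: 1 1 2 3 5 7 11 15 21 28 38 49 65 82 105 131 164; ≤8: 1 1 2 3 5 7 11 15 22 29 40 52 70 89 116 146 186; ≤9: 1 1 2 3 5 7 11 15 22 30 41 54 73 94 123 157 201; ≤10: 1 1 2 3 5 7 11 15 22 30 42 55 75 97 128 164 212; ≤11: 1 1 2 3 5 7 11 15 22 30 42 56 76 99 131 169 219; ≤12: 1 1 2 3 5 7 11 15 22 30 42 56 77 100 133 172 224; ≤13: 1 1 2 3 5 7 11 15 22 30 42 56 77 101 134 174 227; ≤14: 1 1 2 3 5 7 11 15 22 30 42 56 77 101 135 175 229. r_14(16) = 229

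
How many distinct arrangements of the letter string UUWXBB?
6! / (2! × 1! × 1! × 2!) = 180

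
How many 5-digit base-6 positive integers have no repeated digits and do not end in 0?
Last digit: 5 nonzero choices. First digit: 4 (nonzero, ≠last). Middle 3: P(4,3) = 24. Total = 480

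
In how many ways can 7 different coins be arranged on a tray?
7! = 5040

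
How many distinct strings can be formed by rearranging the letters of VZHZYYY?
7! / (1! × 1! × 2! × 3!) = 420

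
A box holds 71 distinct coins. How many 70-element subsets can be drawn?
C(71,70) = 71!/(70!×1!) = 71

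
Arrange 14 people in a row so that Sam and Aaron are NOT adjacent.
Total - adjacent = 14! - (14-1)!×2 = 87178291200 - 12454041600 = 74724249600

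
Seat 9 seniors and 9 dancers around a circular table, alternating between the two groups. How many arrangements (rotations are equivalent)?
Fix one of the seniors: (9-1)! ways for the remaining seniors, × 9! ways for the dancers = 40320 × 362880 = 14631321600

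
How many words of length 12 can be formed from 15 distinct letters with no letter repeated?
P(15,12) = 15!/(15-12)! = 217945728000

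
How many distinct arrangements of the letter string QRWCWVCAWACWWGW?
15! / (2! × 6! × 1! × 3! × 1! × 1! × 1!) = 151351200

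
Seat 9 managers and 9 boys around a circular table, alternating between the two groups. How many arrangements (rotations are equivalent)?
Fix one of the managers: (9-1)! ways for the remaining managers, × 9! ways for the boys = 40320 × 362880 = 14631321600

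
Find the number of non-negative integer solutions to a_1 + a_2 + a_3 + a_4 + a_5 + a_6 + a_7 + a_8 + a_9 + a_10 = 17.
C(17+10-1, 10-1) = C(26, 9) = 3124550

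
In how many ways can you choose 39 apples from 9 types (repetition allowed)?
C(39+9-1, 9-1) = C(47, 8) = 314457495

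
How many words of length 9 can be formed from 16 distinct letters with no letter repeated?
P(16,9) = 16!/(16-9)! = 4151347200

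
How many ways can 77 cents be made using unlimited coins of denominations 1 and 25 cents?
Coefficient of x^77 in 1/(1-x^1) · 1/(1-x^25). Use j coins of 25 for j = 0..⌊77/25⌋ = 3, the rest in 1s: 3 + 1 = 4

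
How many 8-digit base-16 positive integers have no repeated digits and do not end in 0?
Last digit: 15 nonzero choices. First digit: 14 (nonzero, ≠last). Middle 6: P(14,6) = 2162160. Total = 454053600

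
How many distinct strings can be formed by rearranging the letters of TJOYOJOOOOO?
11! / (2! × 1! × 1! × 7!) = 3960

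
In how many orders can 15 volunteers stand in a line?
15! = 1307674368000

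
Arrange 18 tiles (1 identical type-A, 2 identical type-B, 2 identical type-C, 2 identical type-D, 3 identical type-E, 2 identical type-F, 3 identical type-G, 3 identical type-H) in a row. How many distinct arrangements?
18! / (1! × 2! × 2! × 2! × 3! × 2! × 3! × 3!) = 1852538688000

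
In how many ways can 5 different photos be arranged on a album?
5! = 120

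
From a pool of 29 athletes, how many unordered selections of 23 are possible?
C(29,23) = 29!/(23!×6!) = 475020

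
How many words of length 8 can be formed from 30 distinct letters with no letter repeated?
P(30,8) = 30!/(30-8)! = 235989936000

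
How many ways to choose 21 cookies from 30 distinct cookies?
C(30,21) = 30!/(21!×9!) = 14307150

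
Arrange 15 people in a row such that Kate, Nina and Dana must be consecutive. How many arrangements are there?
Treat the 3 as one block: (15-3+1)! × 3! = 6227020800 × 6 = 37362124800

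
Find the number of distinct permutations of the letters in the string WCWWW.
5! / (4! × 1!) = 5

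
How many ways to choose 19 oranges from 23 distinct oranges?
C(23,19) = 23!/(19!×4!) = 8855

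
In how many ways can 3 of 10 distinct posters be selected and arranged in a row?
P(10,3) = 10!/(10-3)! = 720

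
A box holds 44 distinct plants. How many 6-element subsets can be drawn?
C(44,6) = 44!/(6!×38!) = 7059052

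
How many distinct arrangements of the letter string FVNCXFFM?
8! / (1! × 1! × 3! × 1! × 1! × 1!) = 6720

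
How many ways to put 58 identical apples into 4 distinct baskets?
C(58+4-1, 4-1) = C(61, 3) = 35990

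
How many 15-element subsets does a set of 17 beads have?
C(17,15) = 17!/(15!×2!) = 136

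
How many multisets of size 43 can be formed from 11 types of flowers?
C(43+11-1, 11-1) = C(53, 10) = 19499099620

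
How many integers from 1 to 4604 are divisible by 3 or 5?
⌊4604/3⌋ + ⌊4604/5⌋ - ⌊4604/15⌋ = 1534 + 920 - 306 = 2148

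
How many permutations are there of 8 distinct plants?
8! = 40320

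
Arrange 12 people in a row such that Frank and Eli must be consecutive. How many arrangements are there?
Treat the 2 as one block: (12-2+1)! × 2! = 39916800 × 2 = 79833600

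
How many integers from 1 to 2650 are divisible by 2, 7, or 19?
⌊2650/2⌋+⌊2650/7⌋+⌊2650/19⌋ - ⌊2650/14⌋-⌊2650/38⌋-⌊2650/133⌋ + ⌊2650/266⌋ = 1325+378+139 - 189-69-19 + 9 = 1574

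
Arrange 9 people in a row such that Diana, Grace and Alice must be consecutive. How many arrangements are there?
Treat the 3 as one block: (9-3+1)! × 3! = 5040 × 6 = 30240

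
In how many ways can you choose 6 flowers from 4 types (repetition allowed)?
C(6+4-1, 4-1) = C(9, 3) = 84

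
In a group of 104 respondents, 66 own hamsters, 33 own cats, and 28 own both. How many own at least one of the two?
|A∪B| = |A| + |B| - |A∩B| = 66 + 33 - 28 = 71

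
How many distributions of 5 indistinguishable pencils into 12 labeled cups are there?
C(5+12-1, 12-1) = C(16, 11) = 4368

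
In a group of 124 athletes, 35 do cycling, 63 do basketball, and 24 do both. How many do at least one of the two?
|A∪B| = |A| + |B| - |A∩B| = 35 + 63 - 24 = 74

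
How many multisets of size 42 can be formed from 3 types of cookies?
C(42+3-1, 3-1) = C(44, 2) = 946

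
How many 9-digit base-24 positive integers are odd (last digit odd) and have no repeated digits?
Last∈{1,3,5,7,9,11,13,15,17,19,21,23}. Last=0: 0. Last nonzero: 12×22×P(22,7) = 226919024640. Total = 226919024640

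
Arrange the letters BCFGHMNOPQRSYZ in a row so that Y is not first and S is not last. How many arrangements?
By inclusion-exclusion: 14! - 2×(14-1)! + (14-2)! = 87178291200 - 12454041600 + 479001600 = 75203251200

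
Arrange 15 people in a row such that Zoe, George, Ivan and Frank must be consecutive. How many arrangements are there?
Treat the 4 as one block: (15-4+1)! × 4! = 479001600 × 24 = 11496038400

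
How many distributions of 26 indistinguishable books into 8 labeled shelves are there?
C(26+8-1, 8-1) = C(33, 7) = 4272048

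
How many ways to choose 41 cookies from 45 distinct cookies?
C(45,41) = 45!/(41!×4!) = 148995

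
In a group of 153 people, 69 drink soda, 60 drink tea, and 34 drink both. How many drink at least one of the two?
|A∪B| = |A| + |B| - |A∩B| = 69 + 60 - 34 = 95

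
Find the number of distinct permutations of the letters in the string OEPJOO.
6! / (1! × 3! × 1! × 1!) = 120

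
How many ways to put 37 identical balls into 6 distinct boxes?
C(37+6-1, 6-1) = C(42, 5) = 850668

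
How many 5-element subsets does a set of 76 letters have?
C(76,5) = 76!/(5!×71!) = 18474840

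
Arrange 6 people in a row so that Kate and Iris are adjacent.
Treat as block: (6-1)! × 2! = 120 × 2 = 240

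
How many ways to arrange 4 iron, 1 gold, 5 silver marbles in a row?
10! / (4! × 1! × 5!) = 1260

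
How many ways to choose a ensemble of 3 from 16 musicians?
C(16,3) = 16!/(3!×13!) = 560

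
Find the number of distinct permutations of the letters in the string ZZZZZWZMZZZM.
12! / (1! × 2! × 9!) = 660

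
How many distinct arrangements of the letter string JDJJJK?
6! / (1! × 1! × 4!) = 30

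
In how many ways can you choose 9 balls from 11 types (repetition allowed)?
C(9+11-1, 11-1) = C(19, 10) = 92378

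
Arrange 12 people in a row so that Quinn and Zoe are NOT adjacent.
Total - adjacent = 12! - (12-1)!×2 = 479001600 - 79833600 = 399168000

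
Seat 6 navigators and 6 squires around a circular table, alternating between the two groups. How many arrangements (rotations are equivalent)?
Fix one of the navigators: (6-1)! ways for the remaining navigators, × 6! ways for the squires = 120 × 720 = 86400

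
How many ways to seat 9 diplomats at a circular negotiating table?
Circular: fix one position, arrange the rest. (9-1)! = 40320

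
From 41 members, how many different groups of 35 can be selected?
C(41,35) = 41!/(35!×6!) = 4496388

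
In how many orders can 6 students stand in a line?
6! = 720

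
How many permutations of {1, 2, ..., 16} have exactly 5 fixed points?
Choose the 5 fixed points C(16,5) = 4368, derange the rest: !11 = Σ_{j=0}^{11} (-1)^j·11!/j! = 39916800 - 39916800 + 19958400 - 6652800 + 1663200 - 332640 + 55440 - 7920 + 990 - 110 + 11 - 1 = 14684570. Product = 4368 × 14684570 = 64142201760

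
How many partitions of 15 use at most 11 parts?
By conjugation, equals partitions of 15 into parts ≤ 11. Let r_j(i) = number of partitions of i into parts ≤ j, for i = 0..15. r_1(i) = 1 for all i; r_j(i) = r_{j-1}(i) + r_j(i-j). Rows j = 2..11: ≤2: 1 1 2 2 3 3 4 4 5 5 6 6 7 7 8 8; ≤3: 1 1 2 3 4 5 7 8 10 12 14 16 19 21 24 27; ≤4: 1 1 2 3 5 6 9 11 15 18 23 27 34 39 47 54; ≤5: 1 1 2 3 5 7 10 13 18 23 30 37 47 57 70 84; ≤6: 1 1 2 3 5 7 11 14 20 26 35 44 58 71 90 110; ≤7: 1 1 2 3 5 7 11 15 21 28 38 49 65 82 105 131; ≤8: 1 1 2 3 5 7 11 15 22 29 40 52 70 89 116 146; ≤9: 1 1 2 3 5 7 11 15 22 30 41 54 73 94 123 157; ≤10: 1 1 2 3 5 7 11 15 22 30 42 55 75 97 128 164; ≤11: 1 1 2 3 5 7 11 15 22 30 42 56 76 99 131 169. r_11(15) = 169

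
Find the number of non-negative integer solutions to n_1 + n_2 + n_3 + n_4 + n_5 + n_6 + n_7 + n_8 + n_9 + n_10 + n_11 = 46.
C(46+11-1, 11-1) = C(56, 10) = 35607051480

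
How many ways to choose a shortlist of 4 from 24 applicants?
C(24,4) = 24!/(4!×20!) = 10626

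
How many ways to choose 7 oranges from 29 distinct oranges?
C(29,7) = 29!/(7!×22!) = 1560780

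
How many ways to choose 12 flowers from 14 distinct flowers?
C(14,12) = 14!/(12!×2!) = 91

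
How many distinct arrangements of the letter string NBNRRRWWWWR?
11! / (2! × 1! × 4! × 4!) = 34650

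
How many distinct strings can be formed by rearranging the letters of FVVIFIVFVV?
10! / (2! × 3! × 5!) = 2520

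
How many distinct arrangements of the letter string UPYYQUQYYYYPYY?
14! / (2! × 8! × 2! × 2!) = 270270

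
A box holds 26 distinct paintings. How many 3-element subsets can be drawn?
C(26,3) = 26!/(3!×23!) = 2600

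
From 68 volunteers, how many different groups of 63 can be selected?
C(68,63) = 68!/(63!×5!) = 10424128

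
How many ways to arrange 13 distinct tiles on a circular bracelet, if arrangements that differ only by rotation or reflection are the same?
(13-1)!/2 = 479001600/2 = 239500800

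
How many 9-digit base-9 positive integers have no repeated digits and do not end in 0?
Last digit: 8 nonzero choices. First digit: 7 (nonzero, ≠last). Middle 7: P(7,7) = 5040. Total = 282240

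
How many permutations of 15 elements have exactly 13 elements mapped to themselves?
Choose the 13 fixed points C(15,13) = 105, derange the rest: !2 = Σ_{j=0}^{2} (-1)^j·2!/j! = 2 - 2 + 1 = 1. Product = 105 × 1 = 105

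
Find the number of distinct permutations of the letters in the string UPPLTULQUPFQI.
13! / (3! × 1! × 2! × 1! × 2! × 3! × 1!) = 43243200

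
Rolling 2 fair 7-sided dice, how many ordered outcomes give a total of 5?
Coefficient of x^5 in (x + x² + ... + x^7)^2. By inclusion-exclusion on dice exceeding 7: Σ_j (-1)^j C(2,j)·C(5-1-7j, 1) = C(2,0)·C(4,1) = 1·4 = 4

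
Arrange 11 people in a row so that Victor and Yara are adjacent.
Treat as block: (11-1)! × 2! = 3628800 × 2 = 7257600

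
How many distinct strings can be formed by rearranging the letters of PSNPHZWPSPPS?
12! / (5! × 3! × 1! × 1! × 1! × 1!) = 665280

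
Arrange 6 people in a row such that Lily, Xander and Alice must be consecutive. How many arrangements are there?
Treat the 3 as one block: (6-3+1)! × 3! = 24 × 6 = 144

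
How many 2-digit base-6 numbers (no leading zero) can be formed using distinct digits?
First digit: 5 choices (nonzero). Then descending: 5 × 5 = 25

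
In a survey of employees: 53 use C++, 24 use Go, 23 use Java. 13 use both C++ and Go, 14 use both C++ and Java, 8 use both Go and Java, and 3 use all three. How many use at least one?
|A∪B∪C| = 53+24+23-13-14-8+3 = 68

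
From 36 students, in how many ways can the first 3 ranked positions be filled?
P(36,3) = 36!/(36-3)! = 42840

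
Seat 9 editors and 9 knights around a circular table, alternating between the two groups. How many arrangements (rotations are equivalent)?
Fix one of the editors: (9-1)! ways for the remaining editors, × 9! ways for the knights = 40320 × 362880 = 14631321600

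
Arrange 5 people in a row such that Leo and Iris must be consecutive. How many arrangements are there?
Treat the 2 as one block: (5-2+1)! × 2! = 24 × 2 = 48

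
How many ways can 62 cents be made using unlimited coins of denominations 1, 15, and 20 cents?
Coefficient of x^62 in 1/(1-x^1) · 1/(1-x^15) · 1/(1-x^20). Case on j = number of 20-cent coins (j = 0..3); remainder r = 62 - 20j is made from {1,15} in ⌊r/15⌋+1 ways. r = 62, 42, 22, 2 → 5 + 3 + 2 + 1 = 11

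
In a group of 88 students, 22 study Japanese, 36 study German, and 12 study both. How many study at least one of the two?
|A∪B| = |A| + |B| - |A∩B| = 22 + 36 - 12 = 46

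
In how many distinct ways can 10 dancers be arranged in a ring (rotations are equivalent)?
Circular: fix one position, arrange the rest. (10-1)! = 362880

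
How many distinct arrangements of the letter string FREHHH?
6! / (1! × 1! × 3! × 1!) = 120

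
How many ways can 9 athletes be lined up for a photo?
9! = 362880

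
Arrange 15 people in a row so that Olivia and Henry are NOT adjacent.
Total - adjacent = 15! - (15-1)!×2 = 1307674368000 - 174356582400 = 1133317785600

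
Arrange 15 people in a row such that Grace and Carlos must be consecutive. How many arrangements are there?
Treat the 2 as one block: (15-2+1)! × 2! = 87178291200 × 2 = 174356582400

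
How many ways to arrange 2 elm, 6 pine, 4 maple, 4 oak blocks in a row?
16! / (2! × 6! × 4! × 4!) = 25225200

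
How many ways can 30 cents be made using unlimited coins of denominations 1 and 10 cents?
Coefficient of x^30 in 1/(1-x^1) · 1/(1-x^10). Use j coins of 10 for j = 0..⌊30/10⌋ = 3, the rest in 1s: 3 + 1 = 4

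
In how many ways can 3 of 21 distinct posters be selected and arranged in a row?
P(21,3) = 21!/(21-3)! = 7980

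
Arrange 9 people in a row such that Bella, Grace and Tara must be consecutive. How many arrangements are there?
Treat the 3 as one block: (9-3+1)! × 3! = 5040 × 6 = 30240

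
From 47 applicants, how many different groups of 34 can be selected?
C(47,34) = 47!/(34!×13!) = 140676848445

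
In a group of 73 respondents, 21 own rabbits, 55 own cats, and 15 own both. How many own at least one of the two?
|A∪B| = |A| + |B| - |A∩B| = 21 + 55 - 15 = 61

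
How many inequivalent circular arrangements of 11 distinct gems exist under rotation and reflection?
(11-1)!/2 = 3628800/2 = 1814400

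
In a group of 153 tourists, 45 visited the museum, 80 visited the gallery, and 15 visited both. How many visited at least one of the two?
|A∪B| = |A| + |B| - |A∩B| = 45 + 80 - 15 = 110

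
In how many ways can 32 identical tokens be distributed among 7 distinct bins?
C(32+7-1, 7-1) = C(38, 6) = 2760681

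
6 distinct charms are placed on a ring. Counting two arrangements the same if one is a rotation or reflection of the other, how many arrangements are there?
(6-1)!/2 = 120/2 = 60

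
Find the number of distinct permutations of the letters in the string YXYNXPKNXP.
10! / (1! × 3! × 2! × 2! × 2!) = 75600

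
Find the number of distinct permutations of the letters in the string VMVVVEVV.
8! / (1! × 1! × 6!) = 56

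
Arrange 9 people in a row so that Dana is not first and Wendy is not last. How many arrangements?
By inclusion-exclusion: 9! - 2×(9-1)! + (9-2)! = 362880 - 80640 + 5040 = 287280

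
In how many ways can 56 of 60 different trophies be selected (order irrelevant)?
C(60,56) = 60!/(56!×4!) = 487635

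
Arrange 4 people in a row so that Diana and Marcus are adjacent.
Treat as block: (4-1)! × 2! = 6 × 2 = 12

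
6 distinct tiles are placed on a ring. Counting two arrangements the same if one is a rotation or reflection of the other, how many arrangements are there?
(6-1)!/2 = 120/2 = 60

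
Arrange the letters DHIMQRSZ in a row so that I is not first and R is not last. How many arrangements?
By inclusion-exclusion: 8! - 2×(8-1)! + (8-2)! = 40320 - 10080 + 720 = 30960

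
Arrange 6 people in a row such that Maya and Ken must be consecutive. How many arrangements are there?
Treat the 2 as one block: (6-2+1)! × 2! = 120 × 2 = 240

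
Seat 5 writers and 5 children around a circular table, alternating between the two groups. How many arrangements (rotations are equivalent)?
Fix one of the writers: (5-1)! ways for the remaining writers, × 5! ways for the children = 24 × 120 = 2880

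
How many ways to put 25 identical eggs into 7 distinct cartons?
C(25+7-1, 7-1) = C(31, 6) = 736281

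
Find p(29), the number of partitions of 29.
Pentagonal recurrence p(n) = p(n-1) + p(n-2) - p(n-5) - p(n-7) + p(n-12) + p(n-15) - ... gives p(0..28) = 1, 1, 2, 3, 5, 7, 11, 15, 22, 30, 42, 56, 77, 101, 135, 176, 231, 297, 385, 490, 627, 792, 1002, 1255, 1575, 1958, 2436, 3010, 3718. p(29) = p(28) + p(27) - p(24) - p(22) + p(17) + p(14) - p(7) - p(3) = 3718 + 3010 - 1575 - 1002 + 297 + 135 - 15 - 3 = 4565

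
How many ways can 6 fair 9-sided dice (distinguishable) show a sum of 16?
Coefficient of x^16 in (x + x² + ... + x^9)^6. By inclusion-exclusion on dice exceeding 9: Σ_j (-1)^j C(6,j)·C(16-1-9j, 5) = C(6,0)·C(15,5) - C(6,1)·C(6,5) = 1·3003 - 6·6 = 2967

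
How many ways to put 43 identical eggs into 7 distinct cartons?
C(43+7-1, 7-1) = C(49, 6) = 13983816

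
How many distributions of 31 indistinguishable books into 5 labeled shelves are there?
C(31+5-1, 5-1) = C(35, 4) = 52360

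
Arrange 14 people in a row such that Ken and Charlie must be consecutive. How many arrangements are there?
Treat the 2 as one block: (14-2+1)! × 2! = 6227020800 × 2 = 12454041600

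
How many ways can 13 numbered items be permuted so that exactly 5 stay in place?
Choose the 5 fixed points C(13,5) = 1287, derange the rest: !8 = Σ_{j=0}^{8} (-1)^j·8!/j! = 40320 - 40320 + 20160 - 6720 + 1680 - 336 + 56 - 8 + 1 = 14833. Product = 1287 × 14833 = 19090071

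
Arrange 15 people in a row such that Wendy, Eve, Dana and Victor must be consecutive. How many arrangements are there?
Treat the 4 as one block: (15-4+1)! × 4! = 479001600 × 24 = 11496038400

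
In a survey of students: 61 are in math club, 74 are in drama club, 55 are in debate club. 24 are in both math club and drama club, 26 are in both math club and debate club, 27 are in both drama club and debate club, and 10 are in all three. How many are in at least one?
|A∪B∪C| = 61+74+55-24-26-27+10 = 123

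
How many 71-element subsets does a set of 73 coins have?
C(73,71) = 73!/(71!×2!) = 2628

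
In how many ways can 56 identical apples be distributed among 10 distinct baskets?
C(56+10-1, 10-1) = C(65, 9) = 31966749880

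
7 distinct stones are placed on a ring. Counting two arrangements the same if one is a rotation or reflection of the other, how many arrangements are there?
(7-1)!/2 = 720/2 = 360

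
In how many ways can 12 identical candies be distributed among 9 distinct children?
C(12+9-1, 9-1) = C(20, 8) = 125970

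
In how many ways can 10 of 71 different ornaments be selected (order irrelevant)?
C(71,10) = 71!/(10!×61!) = 461738052776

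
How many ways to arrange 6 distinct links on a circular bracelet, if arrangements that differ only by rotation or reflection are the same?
(6-1)!/2 = 120/2 = 60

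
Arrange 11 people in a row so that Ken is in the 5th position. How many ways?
Fix one position: (11-1)! = 3628800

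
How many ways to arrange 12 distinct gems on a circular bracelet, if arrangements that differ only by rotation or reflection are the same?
(12-1)!/2 = 39916800/2 = 19958400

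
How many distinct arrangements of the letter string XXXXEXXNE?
9! / (1! × 2! × 6!) = 252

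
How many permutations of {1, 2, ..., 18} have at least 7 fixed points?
Exactly j fixed points: C(18,j)·!(18-j); sum over j ≥ 7 (derangement numbers via !m = (m-1)·(!(m-1) + !(m-2)): !0..!11 = 1, 0, 1, 2, 9, 44, 265, 1854, 14833, 133496, 1334961, 14684570). Σ_{j=7}^{18} C(18,j)·!(18-j) = C(18,7)·!11 + C(18,8)·!10 + C(18,9)·!9 + C(18,10)·!8 + C(18,11)·!7 + C(18,12)·!6 + C(18,13)·!5 + C(18,14)·!4 + C(18,15)·!3 + C(18,16)·!2 + C(18,17)·!1 + C(18,18)·!0 = 31824·14684570 + 43758·1334961 + 48620·133496 + 43758·14833 + 31824·1854 + 18564·265 + 8568·44 + 3060·9 + 816·2 + 153·1 + 18·0 + 1·1 = 532940944526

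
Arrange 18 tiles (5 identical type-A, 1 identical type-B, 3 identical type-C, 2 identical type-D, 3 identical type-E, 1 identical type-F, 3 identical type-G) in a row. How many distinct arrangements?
18! / (5! × 1! × 3! × 2! × 3! × 1! × 3!) = 123502579200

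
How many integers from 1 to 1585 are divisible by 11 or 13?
⌊1585/11⌋ + ⌊1585/13⌋ - ⌊1585/143⌋ = 144 + 121 - 11 = 254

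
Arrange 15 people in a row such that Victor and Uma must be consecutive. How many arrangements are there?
Treat the 2 as one block: (15-2+1)! × 2! = 87178291200 × 2 = 174356582400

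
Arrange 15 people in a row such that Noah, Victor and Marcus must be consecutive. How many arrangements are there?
Treat the 3 as one block: (15-3+1)! × 3! = 6227020800 × 6 = 37362124800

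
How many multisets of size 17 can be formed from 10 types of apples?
C(17+10-1, 10-1) = C(26, 9) = 3124550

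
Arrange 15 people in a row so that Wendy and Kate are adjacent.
Treat as block: (15-1)! × 2! = 87178291200 × 2 = 174356582400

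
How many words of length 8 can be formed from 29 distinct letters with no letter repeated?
P(29,8) = 29!/(29-8)! = 173059286400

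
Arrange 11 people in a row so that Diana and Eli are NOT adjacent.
Total - adjacent = 11! - (11-1)!×2 = 39916800 - 7257600 = 32659200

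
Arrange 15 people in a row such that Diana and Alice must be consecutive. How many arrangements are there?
Treat the 2 as one block: (15-2+1)! × 2! = 87178291200 × 2 = 174356582400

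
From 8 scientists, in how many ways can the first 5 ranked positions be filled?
P(8,5) = 8!/(8-5)! = 6720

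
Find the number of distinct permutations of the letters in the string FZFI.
4! / (1! × 2! × 1!) = 12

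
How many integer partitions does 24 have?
Pentagonal recurrence p(n) = p(n-1) + p(n-2) - p(n-5) - p(n-7) + p(n-12) + p(n-15) - ... gives p(0..23) = 1, 1, 2, 3, 5, 7, 11, 15, 22, 30, 42, 56, 77, 101, 135, 176, 231, 297, 385, 490, 627, 792, 1002, 1255. p(24) = p(23) + p(22) - p(19) - p(17) + p(12) + p(9) - p(2) = 1255 + 1002 - 490 - 297 + 77 + 30 - 2 = 1575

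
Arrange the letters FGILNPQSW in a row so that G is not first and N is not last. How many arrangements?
By inclusion-exclusion: 9! - 2×(9-1)! + (9-2)! = 362880 - 80640 + 5040 = 287280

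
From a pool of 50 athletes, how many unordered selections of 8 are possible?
C(50,8) = 50!/(8!×42!) = 536878650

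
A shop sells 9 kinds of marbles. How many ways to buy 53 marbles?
C(53+9-1, 9-1) = C(61, 8) = 2944827765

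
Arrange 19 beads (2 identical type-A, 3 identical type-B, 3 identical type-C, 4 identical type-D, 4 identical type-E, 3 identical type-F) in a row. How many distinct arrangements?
19! / (2! × 3! × 3! × 4! × 4! × 3!) = 488864376000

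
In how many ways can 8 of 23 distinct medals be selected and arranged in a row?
P(23,8) = 23!/(23-8)! = 19769460480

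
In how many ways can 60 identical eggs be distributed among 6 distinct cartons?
C(60+6-1, 6-1) = C(65, 5) = 8259888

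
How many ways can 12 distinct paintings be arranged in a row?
12! = 479001600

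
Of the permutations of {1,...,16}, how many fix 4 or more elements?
Exactly j fixed points: C(16,j)·!(16-j); sum over j ≥ 4 (derangement numbers via !m = (m-1)·(!(m-1) + !(m-2)): !0..!12 = 1, 0, 1, 2, 9, 44, 265, 1854, 14833, 133496, 1334961, 14684570, 176214841). Σ_{j=4}^{16} C(16,j)·!(16-j) = C(16,4)·!12 + C(16,5)·!11 + C(16,6)·!10 + C(16,7)·!9 + C(16,8)·!8 + C(16,9)·!7 + C(16,10)·!6 + C(16,11)·!5 + C(16,12)·!4 + C(16,13)·!3 + C(16,14)·!2 + C(16,15)·!1 + C(16,16)·!0 = 1820·176214841 + 4368·14684570 + 8008·1334961 + 11440·133496 + 12870·14833 + 11440·1854 + 8008·265 + 4368·44 + 1820·9 + 560·2 + 120·1 + 16·0 + 1·1 = 397285216711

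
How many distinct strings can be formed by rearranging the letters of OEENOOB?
7! / (1! × 2! × 1! × 3!) = 420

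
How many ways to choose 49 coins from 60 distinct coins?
C(60,49) = 60!/(49!×11!) = 342700125300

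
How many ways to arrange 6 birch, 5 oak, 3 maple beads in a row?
14! / (6! × 5! × 3!) = 168168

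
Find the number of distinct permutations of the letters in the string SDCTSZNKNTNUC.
13! / (1! × 2! × 3! × 1! × 2! × 1! × 1! × 2!) = 129729600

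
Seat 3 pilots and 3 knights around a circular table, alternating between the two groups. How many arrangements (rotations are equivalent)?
Fix one of the pilots: (3-1)! ways for the remaining pilots, × 3! ways for the knights = 2 × 6 = 12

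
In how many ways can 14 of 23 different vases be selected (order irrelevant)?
C(23,14) = 23!/(14!×9!) = 817190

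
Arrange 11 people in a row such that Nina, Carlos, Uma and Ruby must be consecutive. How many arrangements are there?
Treat the 4 as one block: (11-4+1)! × 4! = 40320 × 24 = 967680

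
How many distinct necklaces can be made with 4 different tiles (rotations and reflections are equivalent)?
(4-1)!/2 = 6/2 = 3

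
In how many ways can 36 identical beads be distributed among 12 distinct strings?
C(36+12-1, 12-1) = C(47, 11) = 17417133617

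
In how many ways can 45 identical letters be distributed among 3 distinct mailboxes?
C(45+3-1, 3-1) = C(47, 2) = 1081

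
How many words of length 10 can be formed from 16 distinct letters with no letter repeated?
P(16,10) = 16!/(16-10)! = 29059430400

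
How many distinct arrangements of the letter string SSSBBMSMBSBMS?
13! / (4! × 6! × 3!) = 60060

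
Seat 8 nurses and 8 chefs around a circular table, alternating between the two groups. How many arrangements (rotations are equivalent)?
Fix one of the nurses: (8-1)! ways for the remaining nurses, × 8! ways for the chefs = 5040 × 40320 = 203212800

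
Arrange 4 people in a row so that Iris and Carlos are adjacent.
Treat as block: (4-1)! × 2! = 6 × 2 = 12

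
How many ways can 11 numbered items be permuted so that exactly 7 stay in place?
Choose the 7 fixed points C(11,7) = 330, derange the rest: !4 = Σ_{j=0}^{4} (-1)^j·4!/j! = 24 - 24 + 12 - 4 + 1 = 9. Product = 330 × 9 = 2970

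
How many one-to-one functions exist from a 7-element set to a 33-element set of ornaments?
P(33,7) = 33!/(33-7)! = 21531121920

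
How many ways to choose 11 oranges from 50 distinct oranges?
C(50,11) = 50!/(11!×39!) = 37353738800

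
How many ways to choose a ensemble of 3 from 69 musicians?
C(69,3) = 69!/(3!×66!) = 52394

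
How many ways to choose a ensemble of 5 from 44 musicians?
C(44,5) = 44!/(5!×39!) = 1086008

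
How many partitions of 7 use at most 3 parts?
By conjugation, equals partitions of 7 into parts ≤ 3. Let r_j(i) = number of partitions of i into parts ≤ j, for i = 0..7. r_1(i) = 1 for all i; r_j(i) = r_{j-1}(i) + r_j(i-j). Rows j = 2..3: ≤2: 1 1 2 2 3 3 4 4; ≤3: 1 1 2 3 4 5 7 8. r_3(7) = 8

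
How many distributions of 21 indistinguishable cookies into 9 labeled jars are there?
C(21+9-1, 9-1) = C(29, 8) = 4292145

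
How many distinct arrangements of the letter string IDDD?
4! / (3! × 1!) = 4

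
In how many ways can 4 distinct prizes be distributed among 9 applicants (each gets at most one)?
P(9,4) = 9!/(9-4)! = 3024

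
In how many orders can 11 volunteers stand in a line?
11! = 39916800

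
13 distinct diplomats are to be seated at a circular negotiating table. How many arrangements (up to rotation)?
Circular: fix one position, arrange the rest. (13-1)! = 479001600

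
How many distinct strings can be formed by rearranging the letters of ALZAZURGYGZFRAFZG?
17! / (2! × 3! × 1! × 1! × 1! × 3! × 2! × 4!) = 102918816000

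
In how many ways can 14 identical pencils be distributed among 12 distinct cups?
C(14+12-1, 12-1) = C(25, 11) = 4457400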